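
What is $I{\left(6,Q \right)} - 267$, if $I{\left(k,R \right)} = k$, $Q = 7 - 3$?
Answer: $-261$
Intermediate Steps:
$Q = 4$ ($Q = 7 - 3 = 4$)
$I{\left(6,Q \right)} - 267 = 6 - 267 = -261$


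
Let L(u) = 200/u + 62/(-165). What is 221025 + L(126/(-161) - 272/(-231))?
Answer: 38343711587/173085 ≈ 2.2153e+5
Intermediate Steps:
L(u) = -62/165 + 200/u (L(u) = 200/u + 62*(-1/165) = 200/u - 62/165 = -62/165 + 200/u)
221025 + L(126/(-161) - 272/(-231)) = 221025 + (-62/165 + 200/(126/(-161) - 272/(-231))) = 221025 + (-62/165 + 200/(126*(-1/161) - 272*(-1/231))) = 221025 + (-62/165 + 200/(-18/23 + 272/231)) = 221025 + (-62/165 + 200/(2098/5313)) = 221025 + (-62/165 + 200*(5313/2098)) = 221025 + (-62/165 + 531300/1049) = 221025 + 87599462/173085 = 38343711587/173085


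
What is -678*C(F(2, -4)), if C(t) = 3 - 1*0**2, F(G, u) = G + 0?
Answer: -2034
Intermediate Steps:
F(G, u) = G
C(t) = 3 (C(t) = 3 - 1*0 = 3 + 0 = 3)
-678*C(F(2, -4)) = -678*3 = -2034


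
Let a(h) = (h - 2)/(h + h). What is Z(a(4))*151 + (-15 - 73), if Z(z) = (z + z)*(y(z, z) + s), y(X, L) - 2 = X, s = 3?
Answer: 2467/8 ≈ 308.38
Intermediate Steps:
a(h) = (-2 + h)/(2*h) (a(h) = (-2 + h)/((2*h)) = (-2 + h)*(1/(2*h)) = (-2 + h)/(2*h))
y(X, L) = 2 + X
Z(z) = 2*z*(5 + z) (Z(z) = (z + z)*((2 + z) + 3) = (2*z)*(5 + z) = 2*z*(5 + z))
Z(a(4))*151 + (-15 - 73) = (2*((½)*(-2 + 4)/4)*(5 + (½)*(-2 + 4)/4))*151 + (-15 - 73) = (2*((½)*(¼)*2)*(5 + (½)*(¼)*2))*151 - 88 = (2*(¼)*(5 + ¼))*151 - 88 = (2*(¼)*(21/4))*151 - 88 = (21/8)*151 - 88 = 3171/8 - 88 = 2467/8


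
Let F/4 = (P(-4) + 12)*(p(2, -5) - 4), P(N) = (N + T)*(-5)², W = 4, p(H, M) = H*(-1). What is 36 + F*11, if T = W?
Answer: -3132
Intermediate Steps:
p(H, M) = -H
T = 4
P(N) = 100 + 25*N (P(N) = (N + 4)*(-5)² = (4 + N)*25 = 100 + 25*N)
F = -288 (F = 4*(((100 + 25*(-4)) + 12)*(-1*2 - 4)) = 4*(((100 - 100) + 12)*(-2 - 4)) = 4*((0 + 12)*(-6)) = 4*(12*(-6)) = 4*(-72) = -288)
36 + F*11 = 36 - 288*11 = 36 - 3168 = -3132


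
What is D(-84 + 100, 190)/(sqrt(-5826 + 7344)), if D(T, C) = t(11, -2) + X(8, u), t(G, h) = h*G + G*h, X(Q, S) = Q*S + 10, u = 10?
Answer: sqrt(1518)/33 ≈ 1.1807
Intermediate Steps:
X(Q, S) = 10 + Q*S
t(G, h) = 2*G*h (t(G, h) = G*h + G*h = 2*G*h)
D(T, C) = 46 (D(T, C) = 2*11*(-2) + (10 + 8*10) = -44 + (10 + 80) = -44 + 90 = 46)
D(-84 + 100, 190)/(sqrt(-5826 + 7344)) = 46/(sqrt(-5826 + 7344)) = 46/(sqrt(1518)) = 46*(sqrt(1518)/1518) = sqrt(1518)/33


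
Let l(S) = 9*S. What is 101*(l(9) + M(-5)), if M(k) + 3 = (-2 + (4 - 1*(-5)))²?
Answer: 12827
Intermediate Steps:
M(k) = 46 (M(k) = -3 + (-2 + (4 - 1*(-5)))² = -3 + (-2 + (4 + 5))² = -3 + (-2 + 9)² = -3 + 7² = -3 + 49 = 46)
101*(l(9) + M(-5)) = 101*(9*9 + 46) = 101*(81 + 46) = 101*127 = 12827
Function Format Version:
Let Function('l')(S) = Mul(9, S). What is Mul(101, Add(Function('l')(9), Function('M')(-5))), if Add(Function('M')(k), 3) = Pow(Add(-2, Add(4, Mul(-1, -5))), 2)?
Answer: 12827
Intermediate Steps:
Function('M')(k) = 46 (Function('M')(k) = Add(-3, Pow(Add(-2, Add(4, Mul(-1, -5))), 2)) = Add(-3, Pow(Add(-2, Add(4, 5)), 2)) = Add(-3, Pow(Add(-2, 9), 2)) = Add(-3, Pow(7, 2)) = Add(-3, 49) = 46)
Mul(101, Add(Function('l')(9), Function('M')(-5))) = Mul(101, Add(Mul(9, 9), 46)) = Mul(101, Add(81, 46)) = Mul(101, 127) = 12827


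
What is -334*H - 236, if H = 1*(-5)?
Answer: 1434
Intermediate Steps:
H = -5
-334*H - 236 = -334*(-5) - 236 = 1670 - 236 = 1434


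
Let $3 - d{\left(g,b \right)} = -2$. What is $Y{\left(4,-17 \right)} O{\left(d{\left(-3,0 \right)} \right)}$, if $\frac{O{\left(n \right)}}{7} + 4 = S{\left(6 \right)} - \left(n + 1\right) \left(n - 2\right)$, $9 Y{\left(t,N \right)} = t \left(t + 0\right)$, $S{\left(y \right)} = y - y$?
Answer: $- \frac{2464}{9} \approx -273.78$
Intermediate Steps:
$S{\left(y \right)} = 0$
$d{\left(g,b \right)} = 5$ ($d{\left(g,b \right)} = 3 - -2 = 3 + 2 = 5$)
$Y{\left(t,N \right)} = \frac{t^{2}}{9}$ ($Y{\left(t,N \right)} = \frac{t \left(t + 0\right)}{9} = \frac{t t}{9} = \frac{t^{2}}{9}$)
$O{\left(n \right)} = -28 - 7 \left(1 + n\right) \left(-2 + n\right)$ ($O{\left(n \right)} = -28 + 7 \left(0 - \left(n + 1\right) \left(n - 2\right)\right) = -28 + 7 \left(0 - \left(1 + n\right) \left(-2 + n\right)\right) = -28 + 7 \left(- \left(1 + n\right) \left(-2 + n\right)\right) = -28 - 7 \left(1 + n\right) \left(-2 + n\right)$)
$Y{\left(4,-17 \right)} O{\left(d{\left(-3,0 \right)} \right)} = \frac{4^{2}}{9} \left(-14 - 7 \cdot 5^{2} + 7 \cdot 5\right) = \frac{1}{9} \cdot 16 \left(-14 - 175 + 35\right) = \frac{16 \left(-14 - 175 + 35\right)}{9} = \frac{16}{9} \left(-154\right) = - \frac{2464}{9}$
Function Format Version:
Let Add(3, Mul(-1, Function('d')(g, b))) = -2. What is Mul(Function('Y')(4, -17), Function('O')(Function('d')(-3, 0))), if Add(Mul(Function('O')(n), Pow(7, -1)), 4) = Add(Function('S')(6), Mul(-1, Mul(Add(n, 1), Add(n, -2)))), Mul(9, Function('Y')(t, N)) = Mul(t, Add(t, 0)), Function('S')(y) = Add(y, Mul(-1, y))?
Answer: Rational(-2464, 9) ≈ -273.78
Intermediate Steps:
Function('S')(y) = 0
Function('d')(g, b) = 5 (Function('d')(g, b) = Add(3, Mul(-1, -2)) = Add(3, 2) = 5)
Function('Y')(t, N) = Mul(Rational(1, 9), Pow(t, 2)) (Function('Y')(t, N) = Mul(Rational(1, 9), Mul(t, Add(t, 0))) = Mul(Rational(1, 9), Mul(t, t)) = Mul(Rational(1, 9), Pow(t, 2)))
Function('O')(n) = Add(-28, Mul(-7, Add(1, n), Add(-2, n))) (Function('O')(n) = Add(-28, Mul(7, Add(0, Mul(-1, Mul(Add(n, 1), Add(n, -2)))))) = Add(-28, Mul(7, Add(0, Mul(-1, Mul(Add(1, n), Add(-2, n)))))) = Add(-28, Mul(7, Add(0, Mul(-1, Add(1, n), Add(-2, n))))) = Add(-28, Mul(7, Mul(-1, Add(1, n), Add(-2, n)))) = Add(-28, Mul(-7, Add(1, n), Add(-2, n))))
Mul(Function('Y')(4, -17), Function('O')(Function('d')(-3, 0))) = Mul(Mul(Rational(1, 9), Pow(4, 2)), Add(-14, Mul(-7, Pow(5, 2)), Mul(7, 5))) = Mul(Mul(Rational(1, 9), 16), Add(-14, Mul(-7, 25), 35)) = Mul(Rational(16, 9), Add(-14, -175, 35)) = Mul(Rational(16, 9), -154) = Rational(-2464, 9)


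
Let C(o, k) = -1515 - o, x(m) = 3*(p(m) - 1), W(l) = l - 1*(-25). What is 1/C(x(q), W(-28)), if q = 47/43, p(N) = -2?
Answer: -1/1506 ≈ -0.00066401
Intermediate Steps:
q = 47/43 (q = 47*(1/43) = 47/43 ≈ 1.0930)
W(l) = 25 + l (W(l) = l + 25 = 25 + l)
x(m) = -9 (x(m) = 3*(-2 - 1) = 3*(-3) = -9)
1/C(x(q), W(-28)) = 1/(-1515 - 1*(-9)) = 1/(-1515 + 9) = 1/(-1506) = -1/1506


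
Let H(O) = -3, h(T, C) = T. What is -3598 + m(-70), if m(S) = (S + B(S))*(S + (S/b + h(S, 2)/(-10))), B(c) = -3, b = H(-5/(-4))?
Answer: -2107/3 ≈ -702.33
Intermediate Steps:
b = -3
m(S) = 17*S*(-3 + S)/30 (m(S) = (S - 3)*(S + (S/(-3) + S/(-10))) = (-3 + S)*(S + (S*(-⅓) + S*(-⅒))) = (-3 + S)*(S + (-S/3 - S/10)) = (-3 + S)*(S - 13*S/30) = (-3 + S)*(17*S/30) = 17*S*(-3 + S)/30)
-3598 + m(-70) = -3598 + (17/30)*(-70)*(-3 - 70) = -3598 + (17/30)*(-70)*(-73) = -3598 + 8687/3 = -2107/3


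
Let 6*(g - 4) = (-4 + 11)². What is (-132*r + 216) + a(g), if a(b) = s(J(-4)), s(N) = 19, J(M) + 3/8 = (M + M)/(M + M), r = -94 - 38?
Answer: 17659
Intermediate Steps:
r = -132
J(M) = 5/8 (J(M) = -3/8 + (M + M)/(M + M) = -3/8 + (2*M)/((2*M)) = -3/8 + (2*M)*(1/(2*M)) = -3/8 + 1 = 5/8)
g = 73/6 (g = 4 + (-4 + 11)²/6 = 4 + (⅙)*7² = 4 + (⅙)*49 = 4 + 49/6 = 73/6 ≈ 12.167)
a(b) = 19
(-132*r + 216) + a(g) = (-132*(-132) + 216) + 19 = (17424 + 216) + 19 = 17640 + 19 = 17659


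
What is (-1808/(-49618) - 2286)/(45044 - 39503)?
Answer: -56712470/137466669 ≈ -0.41255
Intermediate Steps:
(-1808/(-49618) - 2286)/(45044 - 39503) = (-1808*(-1/49618) - 2286)/5541 = (904/24809 - 2286)*(1/5541) = -56712470/24809*1/5541 = -56712470/137466669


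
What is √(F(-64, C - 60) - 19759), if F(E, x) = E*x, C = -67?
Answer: I*√11631 ≈ 107.85*I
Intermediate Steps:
√(F(-64, C - 60) - 19759) = √(-64*(-67 - 60) - 19759) = √(-64*(-127) - 19759) = √(8128 - 19759) = √(-11631) = I*√11631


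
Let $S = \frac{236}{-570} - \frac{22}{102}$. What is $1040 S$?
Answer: $- \frac{211536}{323} \approx -654.91$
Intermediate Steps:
$S = - \frac{1017}{1615}$ ($S = 236 \left(- \frac{1}{570}\right) - \frac{11}{51} = - \frac{118}{285} - \frac{11}{51} = - \frac{1017}{1615} \approx -0.62972$)
$1040 S = 1040 \left(- \frac{1017}{1615}\right) = - \frac{211536}{323}$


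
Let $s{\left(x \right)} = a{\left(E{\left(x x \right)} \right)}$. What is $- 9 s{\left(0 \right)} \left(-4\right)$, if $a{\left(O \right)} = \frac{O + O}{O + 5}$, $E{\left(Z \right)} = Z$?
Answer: $0$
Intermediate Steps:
$a{\left(O \right)} = \frac{2 O}{5 + O}$
$s{\left(x \right)} = \frac{2 x^{2}}{5 + x^{2}}$ ($s{\left(x \right)} = \frac{2 x x}{5 + x x} = \frac{2 x^{2}}{5 + x^{2}}$)
$- 9 s{\left(0 \right)} \left(-4\right) = - 9 \frac{2 \cdot 0^{2}}{5 + 0^{2}} \left(-4\right) = - 9 \cdot 2 \cdot 0 \frac{1}{5 + 0} \left(-4\right) = - 9 \cdot 2 \cdot 0 \cdot \frac{1}{5} \left(-4\right) = \left(-9\right) 0 \left(-4\right) = 0 \left(-4\right) = 0$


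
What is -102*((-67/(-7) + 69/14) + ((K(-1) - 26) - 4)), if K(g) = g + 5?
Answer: 1173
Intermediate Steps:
K(g) = 5 + g
-102*((-67/(-7) + 69/14) + ((K(-1) - 26) - 4)) = -102*((-67/(-7) + 69/14) + (((5 - 1) - 26) - 4)) = -102*((-67*(-⅐) + 69*(1/14)) + ((4 - 26) - 4)) = -102*((67/7 + 69/14) + (-22 - 4)) = -102*(29/2 - 26) = -102*(-23/2) = 1173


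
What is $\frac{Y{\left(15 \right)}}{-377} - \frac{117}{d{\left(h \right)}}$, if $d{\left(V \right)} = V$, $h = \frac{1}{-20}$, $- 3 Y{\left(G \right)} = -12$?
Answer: $\frac{882176}{377} \approx 2340.0$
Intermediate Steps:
$Y{\left(G \right)} = 4$ ($Y{\left(G \right)} = \left(- \frac{1}{3}\right) \left(-12\right) = 4$)
$h = - \frac{1}{20} \approx -0.05$
$\frac{Y{\left(15 \right)}}{-377} - \frac{117}{d{\left(h \right)}} = \frac{4}{-377} - \frac{117}{- \frac{1}{20}} = 4 \left(- \frac{1}{377}\right) - -2340 = - \frac{4}{377} + 2340 = \frac{882176}{377}$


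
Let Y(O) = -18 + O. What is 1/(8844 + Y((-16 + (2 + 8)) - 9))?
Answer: 1/8811 ≈ 0.00011349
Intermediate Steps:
1/(8844 + Y((-16 + (2 + 8)) - 9)) = 1/(8844 + (-18 + ((-16 + (2 + 8)) - 9))) = 1/(8844 + (-18 + ((-16 + 10) - 9))) = 1/(8844 + (-18 + (-6 - 9))) = 1/(8844 + (-18 - 15)) = 1/(8844 - 33) = 1/8811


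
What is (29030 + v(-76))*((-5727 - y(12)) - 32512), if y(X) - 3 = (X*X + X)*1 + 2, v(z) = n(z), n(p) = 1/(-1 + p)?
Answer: -85835865600/77 ≈ -1.1148e+9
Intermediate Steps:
v(z) = 1/(-1 + z)
y(X) = 5 + X + X² (y(X) = 3 + ((X*X + X)*1 + 2) = 3 + ((X² + X)*1 + 2) = 3 + ((X + X²)*1 + 2) = 3 + ((X + X²) + 2) = 3 + (2 + X + X²) = 5 + X + X²)
(29030 + v(-76))*((-5727 - y(12)) - 32512) = (29030 + 1/(-1 - 76))*((-5727 - (5 + 12 + 12²)) - 32512) = (29030 + 1/(-77))*((-5727 - (5 + 12 + 144)) - 32512) = (29030 - 1/77)*((-5727 - 1*161) - 32512) = 2235309*((-5727 - 161) - 32512)/77 = 2235309*(-5888 - 32512)/77 = (2235309/77)*(-38400) = -85835865600/77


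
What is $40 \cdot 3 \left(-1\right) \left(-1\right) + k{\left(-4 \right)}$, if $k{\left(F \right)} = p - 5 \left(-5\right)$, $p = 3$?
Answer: $148$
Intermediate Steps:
$k{\left(F \right)} = 28$ ($k{\left(F \right)} = 3 - 5 \left(-5\right) = 3 - -25 = 3 + 25 = 28$)
$40 \cdot 3 \left(-1\right) \left(-1\right) + k{\left(-4 \right)} = 40 \cdot 3 \left(-1\right) \left(-1\right) + 28 = 40 \left(\left(-3\right) \left(-1\right)\right) + 28 = 40 \cdot 3 + 28 = 120 + 28 = 148$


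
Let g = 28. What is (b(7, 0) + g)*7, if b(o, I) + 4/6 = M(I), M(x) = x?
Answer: 574/3 ≈ 191.33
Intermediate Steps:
b(o, I) = -⅔ + I
(b(7, 0) + g)*7 = ((-⅔ + 0) + 28)*7 = (-⅔ + 28)*7 = (82/3)*7 = 574/3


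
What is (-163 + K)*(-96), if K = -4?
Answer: 16032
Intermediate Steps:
(-163 + K)*(-96) = (-163 - 4)*(-96) = -167*(-96) = 16032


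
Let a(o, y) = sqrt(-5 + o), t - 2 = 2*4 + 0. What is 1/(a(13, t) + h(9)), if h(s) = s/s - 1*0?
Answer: -1/7 + 2*sqrt(2)/7 ≈ 0.26120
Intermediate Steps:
t = 10 (t = 2 + (2*4 + 0) = 2 + (8 + 0) = 2 + 8 = 10)
h(s) = 1 (h(s) = 1 + 0 = 1)
1/(a(13, t) + h(9)) = 1/(sqrt(-5 + 13) + 1) = 1/(sqrt(8) + 1) = 1/(2*sqrt(2) + 1) = 1/(1 + 2*sqrt(2))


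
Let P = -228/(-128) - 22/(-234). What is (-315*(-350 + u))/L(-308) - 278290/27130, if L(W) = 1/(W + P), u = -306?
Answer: -4462066356859/70538 ≈ -6.3258e+7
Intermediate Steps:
P = 7021/3744 (P = -228*(-1/128) - 22*(-1/234) = 57/32 + 11/117 = 7021/3744 ≈ 1.8753)
L(W) = 1/(7021/3744 + W) (L(W) = 1/(W + 7021/3744) = 1/(7021/3744 + W))
(-315*(-350 + u))/L(-308) - 278290/27130 = (-315*(-350 - 306))/((3744/(7021 + 3744*(-308)))) - 278290/27130 = (-315*(-656))/((3744/(7021 - 1153152))) - 278290*1/27130 = 206640/((3744/(-1146131))) - 27829/2713 = 206640/((3744*(-1/1146131))) - 27829/2713 = 206640/(-3744/1146131) - 27829/2713 = 206640*(-1146131/3744) - 27829/2713 = -1644697985/26 - 27829/2713 = -4462066356859/70538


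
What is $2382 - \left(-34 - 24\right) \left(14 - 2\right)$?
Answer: $3078$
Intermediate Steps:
$2382 - \left(-34 - 24\right) \left(14 - 2\right) = 2382 - \left(-58\right) 12 = 2382 - -696 = 2382 + 696 = 3078$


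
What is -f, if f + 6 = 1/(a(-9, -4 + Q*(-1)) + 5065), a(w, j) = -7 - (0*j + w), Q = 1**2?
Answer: 30401/5067 ≈ 5.9998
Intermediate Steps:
Q = 1
a(w, j) = -7 - w (a(w, j) = -7 - (0 + w) = -7 - w)
f = -30401/5067 (f = -6 + 1/((-7 - 1*(-9)) + 5065) = -6 + 1/((-7 + 9) + 5065) = -6 + 1/(2 + 5065) = -6 + 1/5067 = -30401/5067 ≈ -5.9998)
-f = -1*(-30401/5067) = 30401/5067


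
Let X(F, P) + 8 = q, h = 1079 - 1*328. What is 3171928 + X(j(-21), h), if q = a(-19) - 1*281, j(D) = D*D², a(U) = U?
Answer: 3171620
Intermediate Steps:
j(D) = D³
h = 751 (h = 1079 - 328 = 751)
q = -300 (q = -19 - 1*281 = -19 - 281 = -300)
X(F, P) = -308 (X(F, P) = -8 - 300 = -308)
3171928 + X(j(-21), h) = 3171928 - 308 = 3171620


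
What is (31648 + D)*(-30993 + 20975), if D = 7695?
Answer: -394138174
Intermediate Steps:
(31648 + D)*(-30993 + 20975) = (31648 + 7695)*(-30993 + 20975) = 39343*(-10018) = -394138174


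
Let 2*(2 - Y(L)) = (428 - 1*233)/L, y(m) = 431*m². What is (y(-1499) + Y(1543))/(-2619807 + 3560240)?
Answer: 2988659638043/2902176238 ≈ 1029.8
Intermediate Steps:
Y(L) = 2 - 195/(2*L) (Y(L) = 2 - (428 - 1*233)/(2*L) = 2 - (428 - 233)/(2*L) = 2 - 195/(2*L))
(y(-1499) + Y(1543))/(-2619807 + 3560240) = (431*(-1499)² + (2 - 195/2/1543))/(-2619807 + 3560240) = (431*2247001 + (2 - 195/2*1/1543))/940433 = (968457431 + (2 - 195/3086))*(1/940433) = (968457431 + 5977/3086)*(1/940433) = (2988659638043/3086)*(1/940433) = 2988659638043/2902176238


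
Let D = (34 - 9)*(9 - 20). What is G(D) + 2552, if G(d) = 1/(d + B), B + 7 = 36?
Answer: 627791/246 ≈ 2552.0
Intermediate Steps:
B = 29 (B = -7 + 36 = 29)
D = -275 (D = 25*(-11) = -275)
G(d) = 1/(29 + d) (G(d) = 1/(d + 29) = 1/(29 + d))
G(D) + 2552 = 1/(29 - 275) + 2552 = 1/(-246) + 2552 = -1/246 + 2552 = 627791/246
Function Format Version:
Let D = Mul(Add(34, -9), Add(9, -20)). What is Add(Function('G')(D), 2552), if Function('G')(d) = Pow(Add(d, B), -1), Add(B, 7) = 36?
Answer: Rational(627791, 246) ≈ 2552.0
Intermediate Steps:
B = 29 (B = Add(-7, 36) = 29)
D = -275 (D = Mul(25, -11) = -275)
Function('G')(d) = Pow(Add(29, d), -1) (Function('G')(d) = Pow(Add(d, 29), -1) = Pow(Add(29, d), -1))
Add(Function('G')(D), 2552) = Add(Pow(Add(29, -275), -1), 2552) = Add(Pow(-246, -1), 2552) = Add(Rational(-1, 246), 2552) = Rational(627791, 246)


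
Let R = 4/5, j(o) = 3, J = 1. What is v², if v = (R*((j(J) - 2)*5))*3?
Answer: 144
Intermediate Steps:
R = ⅘ (R = 4*(⅕) = ⅘ ≈ 0.80000)
v = 12 (v = (4*((3 - 2)*5)/5)*3 = (4*(1*5)/5)*3 = ((⅘)*5)*3 = 4*3 = 12)
v² = 12² = 144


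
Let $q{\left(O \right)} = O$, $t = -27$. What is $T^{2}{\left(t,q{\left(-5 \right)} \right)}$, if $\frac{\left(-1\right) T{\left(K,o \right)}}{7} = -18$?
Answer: $15876$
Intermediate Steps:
$T{\left(K,o \right)} = 126$ ($T{\left(K,o \right)} = \left(-7\right) \left(-18\right) = 126$)
$T^{2}{\left(t,q{\left(-5 \right)} \right)} = 126^{2} = 15876$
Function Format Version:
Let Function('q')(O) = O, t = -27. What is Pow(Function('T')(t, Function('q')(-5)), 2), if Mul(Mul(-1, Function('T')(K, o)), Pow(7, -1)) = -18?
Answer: 15876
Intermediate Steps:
Function('T')(K, o) = 126 (Function('T')(K, o) = Mul(-7, -18) = 126)
Pow(Function('T')(t, Function('q')(-5)), 2) = Pow(126, 2) = 15876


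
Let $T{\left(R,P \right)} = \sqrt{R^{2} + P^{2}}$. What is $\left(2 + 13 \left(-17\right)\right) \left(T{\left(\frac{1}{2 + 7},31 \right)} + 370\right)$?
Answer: $-81030 - \frac{73 \sqrt{77842}}{3} \approx -87819.0$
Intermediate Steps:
$T{\left(R,P \right)} = \sqrt{P^{2} + R^{2}}$
$\left(2 + 13 \left(-17\right)\right) \left(T{\left(\frac{1}{2 + 7},31 \right)} + 370\right) = \left(2 + 13 \left(-17\right)\right) \left(\sqrt{31^{2} + \left(\frac{1}{2 + 7}\right)^{2}} + 370\right) = \left(2 - 221\right) \left(\sqrt{961 + \left(\frac{1}{9}\right)^{2}} + 370\right) = - 219 \left(\sqrt{961 + \left(\frac{1}{9}\right)^{2}} + 370\right) = - 219 \left(\sqrt{961 + \frac{1}{81}} + 370\right) = - 219 \left(\sqrt{\frac{77842}{81}} + 370\right) = - 219 \left(\frac{\sqrt{77842}}{9} + 370\right) = - 219 \left(370 + \frac{\sqrt{77842}}{9}\right) = -81030 - \frac{73 \sqrt{77842}}{3}$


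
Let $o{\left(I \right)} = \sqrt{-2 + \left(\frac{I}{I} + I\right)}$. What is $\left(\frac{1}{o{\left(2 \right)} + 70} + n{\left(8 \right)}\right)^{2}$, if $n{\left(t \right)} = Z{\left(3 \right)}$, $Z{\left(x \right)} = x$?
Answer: $\frac{45796}{5041} \approx 9.0847$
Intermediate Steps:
$n{\left(t \right)} = 3$
$o{\left(I \right)} = \sqrt{-1 + I}$ ($o{\left(I \right)} = \sqrt{-2 + \left(1 + I\right)} = \sqrt{-1 + I}$)
$\left(\frac{1}{o{\left(2 \right)} + 70} + n{\left(8 \right)}\right)^{2} = \left(\frac{1}{\sqrt{-1 + 2} + 70} + 3\right)^{2} = \left(\frac{1}{\sqrt{1} + 70} + 3\right)^{2} = \left(\frac{1}{1 + 70} + 3\right)^{2} = \left(\frac{1}{71} + 3\right)^{2} = \left(\frac{214}{71}\right)^{2} = \frac{45796}{5041}$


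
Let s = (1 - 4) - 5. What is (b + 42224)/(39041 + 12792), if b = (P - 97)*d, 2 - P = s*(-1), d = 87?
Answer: 33263/51833 ≈ 0.64173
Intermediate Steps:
s = -8 (s = -3 - 5 = -8)
P = -6 (P = 2 - (-8)*(-1) = 2 - 1*8 = 2 - 8 = -6)
b = -8961 (b = (-6 - 97)*87 = -103*87 = -8961)
(b + 42224)/(39041 + 12792) = (-8961 + 42224)/(39041 + 12792) = 33263/51833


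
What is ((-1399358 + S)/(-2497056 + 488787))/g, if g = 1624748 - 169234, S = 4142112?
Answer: -1371377/1461531822633 ≈ -9.3831e-7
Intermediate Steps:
g = 1455514
((-1399358 + S)/(-2497056 + 488787))/g = ((-1399358 + 4142112)/(-2497056 + 488787))/1455514 = (2742754/(-2008269))*(1/1455514) = (2742754*(-1/2008269))*(1/1455514) = -2742754/2008269*1/1455514 = -1371377/1461531822633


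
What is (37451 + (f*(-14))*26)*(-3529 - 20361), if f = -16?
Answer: -1033839750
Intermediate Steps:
(37451 + (f*(-14))*26)*(-3529 - 20361) = (37451 - 16*(-14)*26)*(-3529 - 20361) = (37451 + 224*26)*(-23890) = (37451 + 5824)*(-23890) = 43275*(-23890) = -1033839750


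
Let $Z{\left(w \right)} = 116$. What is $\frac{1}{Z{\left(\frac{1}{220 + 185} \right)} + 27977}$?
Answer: $\frac{1}{28093} \approx 3.5596 \cdot 10^{-5}$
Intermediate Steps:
$\frac{1}{Z{\left(\frac{1}{220 + 185} \right)} + 27977} = \frac{1}{116 + 27977} = \frac{1}{28093}$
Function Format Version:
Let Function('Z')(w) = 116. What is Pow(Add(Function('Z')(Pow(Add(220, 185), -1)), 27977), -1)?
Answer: Rational(1, 28093) ≈ 3.5596e-5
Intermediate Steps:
Pow(Add(Function('Z')(Pow(Add(220, 185), -1)), 27977), -1) = Pow(Add(116, 27977), -1) = Pow(28093, -1) = Rational(1, 28093)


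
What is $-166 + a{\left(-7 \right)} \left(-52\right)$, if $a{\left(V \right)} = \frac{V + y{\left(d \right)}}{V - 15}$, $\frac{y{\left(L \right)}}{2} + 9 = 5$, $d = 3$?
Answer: $- \frac{2216}{11} \approx -201.45$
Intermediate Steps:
$y{\left(L \right)} = -8$ ($y{\left(L \right)} = -18 + 2 \cdot 5 = -18 + 10 = -8$)
$a{\left(V \right)} = \frac{-8 + V}{-15 + V}$ ($a{\left(V \right)} = \frac{V - 8}{V - 15} = \frac{-8 + V}{-15 + V}$)
$-166 + a{\left(-7 \right)} \left(-52\right) = -166 + \frac{-8 - 7}{-15 - 7} \left(-52\right) = -166 + \frac{1}{-22} \left(-15\right) \left(-52\right) = -166 + \left(- \frac{1}{22}\right) \left(-15\right) \left(-52\right) = -166 + \frac{15}{22} \left(-52\right) = -166 - \frac{390}{11} = - \frac{2216}{11}$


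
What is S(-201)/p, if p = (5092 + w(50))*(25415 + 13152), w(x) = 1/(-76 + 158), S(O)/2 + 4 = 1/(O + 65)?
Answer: -4469/109503514502 ≈ -4.0811e-8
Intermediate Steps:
S(O) = -8 + 2/(65 + O) (S(O) = -8 + 2/(O + 65) = -8 + 2/(65 + O))
w(x) = 1/82
p = 16103458015/82 (p = (5092 + 1/82)*(25415 + 13152) = (417545/82)*38567 = 16103458015/82 ≈ 1.9638e+8)
S(-201)/p = (2*(-259 - 4*(-201))/(65 - 201))/(16103458015/82) = (2*(-259 + 804)/(-136))*(82/16103458015) = (2*(-1/136)*545)*(82/16103458015) = -545/68*82/16103458015 = -4469/109503514502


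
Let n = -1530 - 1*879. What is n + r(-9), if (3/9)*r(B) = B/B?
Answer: -2406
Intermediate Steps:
n = -2409 (n = -1530 - 879 = -2409)
r(B) = 3 (r(B) = 3*(B/B) = 3*1 = 3)
n + r(-9) = -2409 + 3 = -2406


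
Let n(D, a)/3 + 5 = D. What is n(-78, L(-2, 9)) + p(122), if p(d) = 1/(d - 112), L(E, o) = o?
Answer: -2489/10 ≈ -248.90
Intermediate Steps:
n(D, a) = -15 + 3*D
p(d) = 1/(-112 + d)
n(-78, L(-2, 9)) + p(122) = (-15 + 3*(-78)) + 1/(-112 + 122) = (-15 - 234) + 1/10 = -249 + ⅒ = -2489/10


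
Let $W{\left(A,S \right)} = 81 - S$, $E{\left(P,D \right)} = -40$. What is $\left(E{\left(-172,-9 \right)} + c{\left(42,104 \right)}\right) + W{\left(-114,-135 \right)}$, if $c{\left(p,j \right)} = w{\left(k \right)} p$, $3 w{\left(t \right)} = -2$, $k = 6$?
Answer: $148$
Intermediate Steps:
$w{\left(t \right)} = - \frac{2}{3}$ ($w{\left(t \right)} = \frac{1}{3} \left(-2\right) = - \frac{2}{3}$)
$c{\left(p,j \right)} = - \frac{2 p}{3}$
$\left(E{\left(-172,-9 \right)} + c{\left(42,104 \right)}\right) + W{\left(-114,-135 \right)} = \left(-40 - 28\right) + \left(81 - -135\right) = \left(-40 - 28\right) + \left(81 + 135\right) = -68 + 216 = 148$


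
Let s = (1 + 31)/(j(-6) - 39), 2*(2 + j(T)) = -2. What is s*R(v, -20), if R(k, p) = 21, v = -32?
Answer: -16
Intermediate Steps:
j(T) = -3 (j(T) = -2 + (1/2)*(-2) = -2 - 1 = -3)
s = -16/21 (s = (1 + 31)/(-3 - 39) = 32/(-42) = 32*(-1/42) = -16/21 ≈ -0.76190)
s*R(v, -20) = -16/21*21 = -16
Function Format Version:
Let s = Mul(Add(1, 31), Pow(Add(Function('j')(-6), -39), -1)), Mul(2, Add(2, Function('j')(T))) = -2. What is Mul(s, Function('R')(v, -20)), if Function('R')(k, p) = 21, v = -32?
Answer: -16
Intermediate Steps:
Function('j')(T) = -3 (Function('j')(T) = Add(-2, Mul(Rational(1, 2), -2)) = Add(-2, -1) = -3)
s = Rational(-16, 21) (s = Mul(Add(1, 31), Pow(Add(-3, -39), -1)) = Mul(32, Pow(-42, -1)) = Mul(32, Rational(-1, 42)) = Rational(-16, 21) ≈ -0.76190)
Mul(s, Function('R')(v, -20)) = Mul(Rational(-16, 21), 21) = -16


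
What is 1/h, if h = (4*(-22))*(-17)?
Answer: 1/1496 ≈ 0.00066845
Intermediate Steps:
h = 1496 (h = -88*(-17) = 1496)
1/h = 1/1496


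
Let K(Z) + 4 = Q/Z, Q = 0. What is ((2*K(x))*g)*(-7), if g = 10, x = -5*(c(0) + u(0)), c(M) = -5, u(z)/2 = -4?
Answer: 560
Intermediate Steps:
u(z) = -8 (u(z) = 2*(-4) = -8)
x = 65 (x = -5*(-5 - 8) = -5*(-13) = 65)
K(Z) = -4 (K(Z) = -4 + 0/Z = -4 + 0 = -4)
((2*K(x))*g)*(-7) = ((2*(-4))*10)*(-7) = -8*10*(-7) = -80*(-7) = 560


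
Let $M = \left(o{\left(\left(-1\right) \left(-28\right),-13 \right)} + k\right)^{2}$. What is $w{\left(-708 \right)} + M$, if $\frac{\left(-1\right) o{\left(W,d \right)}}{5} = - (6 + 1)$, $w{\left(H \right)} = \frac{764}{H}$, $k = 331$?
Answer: $\frac{23710021}{177} \approx 1.3396 \cdot 10^{5}$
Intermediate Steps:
$o{\left(W,d \right)} = 35$ ($o{\left(W,d \right)} = - 5 \left(- (6 + 1)\right) = - 5 \left(\left(-1\right) 7\right) = \left(-5\right) \left(-7\right) = 35$)
$M = 133956$ ($M = \left(35 + 331\right)^{2} = 366^{2} = 133956$)
$w{\left(-708 \right)} + M = \frac{764}{-708} + 133956 = 764 \left(- \frac{1}{708}\right) + 133956 = - \frac{191}{177} + 133956 = \frac{23710021}{177}$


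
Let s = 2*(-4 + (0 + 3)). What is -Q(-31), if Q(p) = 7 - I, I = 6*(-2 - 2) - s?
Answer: -29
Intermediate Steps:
s = -2 (s = 2*(-4 + 3) = 2*(-1) = -2)
I = -22 (I = 6*(-2 - 2) - 1*(-2) = 6*(-4) + 2 = -24 + 2 = -22)
Q(p) = 29 (Q(p) = 7 - 1*(-22) = 7 + 22 = 29)
-Q(-31) = -1*29 = -29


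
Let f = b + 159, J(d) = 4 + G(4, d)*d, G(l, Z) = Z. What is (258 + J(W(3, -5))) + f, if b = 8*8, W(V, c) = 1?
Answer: 486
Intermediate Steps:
b = 64
J(d) = 4 + d² (J(d) = 4 + d*d = 4 + d²)
f = 223 (f = 64 + 159 = 223)
(258 + J(W(3, -5))) + f = (258 + (4 + 1²)) + 223 = (258 + (4 + 1)) + 223 = (258 + 5) + 223 = 263 + 223 = 486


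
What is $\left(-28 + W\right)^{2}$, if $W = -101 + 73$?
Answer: $3136$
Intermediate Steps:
$W = -28$
$\left(-28 + W\right)^{2} = \left(-28 - 28\right)^{2} = \left(-56\right)^{2} = 3136$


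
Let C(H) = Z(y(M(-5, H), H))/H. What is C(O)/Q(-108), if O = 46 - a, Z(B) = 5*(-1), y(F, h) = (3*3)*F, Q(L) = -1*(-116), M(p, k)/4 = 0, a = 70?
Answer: 5/2784 ≈ 0.0017960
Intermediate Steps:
M(p, k) = 0 (M(p, k) = 4*0 = 0)
Q(L) = 116
y(F, h) = 9*F
Z(B) = -5
O = -24 (O = 46 - 1*70 = 46 - 70 = -24)
C(H) = -5/H
C(O)/Q(-108) = -5/(-24)/116 = -5*(-1/24)*(1/116) = (5/24)*(1/116) = 5/2784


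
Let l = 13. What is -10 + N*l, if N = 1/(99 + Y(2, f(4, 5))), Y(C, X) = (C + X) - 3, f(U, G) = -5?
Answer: -917/93 ≈ -9.8602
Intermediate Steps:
Y(C, X) = -3 + C + X
N = 1/93 (N = 1/(99 + (-3 + 2 - 5)) = 1/(99 - 6) = 1/93 ≈ 0.010753)
-10 + N*l = -10 + (1/93)*13 = -10 + 13/93 = -917/93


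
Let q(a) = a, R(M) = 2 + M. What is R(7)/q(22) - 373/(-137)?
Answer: 9439/3014 ≈ 3.1317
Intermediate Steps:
R(7)/q(22) - 373/(-137) = (2 + 7)/22 - 373/(-137) = 9*(1/22) - 373*(-1/137) = 9/22 + 373/137 = 9439/3014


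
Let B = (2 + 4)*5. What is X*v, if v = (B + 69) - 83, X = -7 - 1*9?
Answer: -256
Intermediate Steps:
B = 30 (B = 6*5 = 30)
X = -16 (X = -7 - 9 = -16)
v = 16 (v = (30 + 69) - 83 = 99 - 83 = 16)
X*v = -16*16 = -256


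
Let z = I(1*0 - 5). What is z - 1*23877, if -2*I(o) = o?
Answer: -47749/2 ≈ -23875.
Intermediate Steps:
I(o) = -o/2
z = 5/2 (z = -(1*0 - 5)/2 = -(0 - 5)/2 = -1/2*(-5) = 5/2 ≈ 2.5000)
z - 1*23877 = 5/2 - 1*23877 = 5/2 - 23877 = -47749/2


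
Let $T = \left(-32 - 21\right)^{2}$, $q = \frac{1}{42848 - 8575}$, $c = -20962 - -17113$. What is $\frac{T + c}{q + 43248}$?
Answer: $- \frac{7128784}{296447741} \approx -0.024047$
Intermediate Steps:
$c = -3849$ ($c = -20962 + 17113 = -3849$)
$q = \frac{1}{34273} \approx 2.9177 \cdot 10^{-5}$
$T = 2809$ ($T = \left(-53\right)^{2} = 2809$)
$\frac{T + c}{q + 43248} = \frac{2809 - 3849}{\frac{1}{34273} + 43248} = - \frac{1040}{\frac{1482238705}{34273}} = \left(-1040\right) \frac{34273}{1482238705} = - \frac{7128784}{296447741}$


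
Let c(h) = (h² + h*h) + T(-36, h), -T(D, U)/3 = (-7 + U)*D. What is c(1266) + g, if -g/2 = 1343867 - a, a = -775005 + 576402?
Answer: 256544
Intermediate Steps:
T(D, U) = -3*D*(-7 + U) (T(D, U) = -3*(-7 + U)*D = -3*D*(-7 + U))
a = -198603
c(h) = -756 + 2*h² + 108*h (c(h) = (h² + h*h) + 3*(-36)*(7 - h) = (h² + h²) + (-756 + 108*h) = 2*h² + (-756 + 108*h) = -756 + 2*h² + 108*h)
g = -3084940 (g = -2*(1343867 - 1*(-198603)) = -2*(1343867 + 198603) = -2*1542470 = -3084940)
c(1266) + g = (-756 + 2*1266² + 108*1266) - 3084940 = (-756 + 2*1602756 + 136728) - 3084940 = (-756 + 3205512 + 136728) - 3084940 = 3341484 - 3084940 = 256544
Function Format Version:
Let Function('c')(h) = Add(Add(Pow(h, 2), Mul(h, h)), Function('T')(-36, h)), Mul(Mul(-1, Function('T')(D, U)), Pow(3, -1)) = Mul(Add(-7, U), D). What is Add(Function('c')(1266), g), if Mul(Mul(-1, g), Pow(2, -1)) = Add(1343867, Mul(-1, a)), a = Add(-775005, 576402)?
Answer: 256544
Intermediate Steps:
Function('T')(D, U) = Mul(-3, D, Add(-7, U)) (Function('T')(D, U) = Mul(-3, Mul(Add(-7, U), D)) = Mul(-3, Mul(D, Add(-7, U))) = Mul(-3, D, Add(-7, U)))
a = -198603
Function('c')(h) = Add(-756, Mul(2, Pow(h, 2)), Mul(108, h)) (Function('c')(h) = Add(Add(Pow(h, 2), Mul(h, h)), Mul(3, -36, Add(7, Mul(-1, h)))) = Add(Add(Pow(h, 2), Pow(h, 2)), Add(-756, Mul(108, h))) = Add(Mul(2, Pow(h, 2)), Add(-756, Mul(108, h))) = Add(-756, Mul(2, Pow(h, 2)), Mul(108, h)))
g = -3084940 (g = Mul(-2, Add(1343867, Mul(-1, -198603))) = Mul(-2, Add(1343867, 198603)) = Mul(-2, 1542470) = -3084940)
Add(Function('c')(1266), g) = Add(Add(-756, Mul(2, Pow(1266, 2)), Mul(108, 1266)), -3084940) = Add(Add(-756, Mul(2, 1602756), 136728), -3084940) = Add(Add(-756, 3205512, 136728), -3084940) = Add(3341484, -3084940) = 256544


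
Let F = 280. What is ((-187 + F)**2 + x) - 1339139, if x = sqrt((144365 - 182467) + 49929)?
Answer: -1330490 + sqrt(11827) ≈ -1.3304e+6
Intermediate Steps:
x = sqrt(11827) (x = sqrt(-38102 + 49929) = sqrt(11827) ≈ 108.75)
((-187 + F)**2 + x) - 1339139 = ((-187 + 280)**2 + sqrt(11827)) - 1339139 = (93**2 + sqrt(11827)) - 1339139 = (8649 + sqrt(11827)) - 1339139 = -1330490 + sqrt(11827)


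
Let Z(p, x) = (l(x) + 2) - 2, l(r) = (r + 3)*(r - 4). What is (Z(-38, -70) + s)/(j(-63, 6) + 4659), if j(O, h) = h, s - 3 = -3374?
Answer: 529/1555 ≈ 0.34019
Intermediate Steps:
s = -3371 (s = 3 - 3374 = -3371)
l(r) = (-4 + r)*(3 + r) (l(r) = (3 + r)*(-4 + r) = (-4 + r)*(3 + r))
Z(p, x) = -12 + x² - x (Z(p, x) = ((-12 + x² - x) + 2) - 2 = (-10 + x² - x) - 2 = -12 + x² - x)
(Z(-38, -70) + s)/(j(-63, 6) + 4659) = ((-12 + (-70)² - 1*(-70)) - 3371)/(6 + 4659) = ((-12 + 4900 + 70) - 3371)/4665 = (4958 - 3371)*(1/4665) = 1587*(1/4665) = 529/1555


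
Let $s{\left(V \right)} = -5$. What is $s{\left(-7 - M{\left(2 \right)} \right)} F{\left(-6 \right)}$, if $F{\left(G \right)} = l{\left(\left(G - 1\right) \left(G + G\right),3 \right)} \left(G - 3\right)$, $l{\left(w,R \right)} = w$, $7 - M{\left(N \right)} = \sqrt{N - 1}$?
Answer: $3780$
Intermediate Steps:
$M{\left(N \right)} = 7 - \sqrt{-1 + N}$ ($M{\left(N \right)} = 7 - \sqrt{N - 1} = 7 - \sqrt{-1 + N}$)
$F{\left(G \right)} = 2 G \left(-1 + G\right) \left(-3 + G\right)$ ($F{\left(G \right)} = \left(G - 1\right) \left(G + G\right) \left(G - 3\right) = \left(-1 + G\right) 2 G \left(-3 + G\right) = 2 G \left(-1 + G\right) \left(-3 + G\right)$)
$s{\left(-7 - M{\left(2 \right)} \right)} F{\left(-6 \right)} = - 5 \cdot 2 \left(-6\right) \left(-1 - 6\right) \left(-3 - 6\right) = - 5 \cdot 2 \left(-6\right) \left(-7\right) \left(-9\right) = \left(-5\right) \left(-756\right) = 3780$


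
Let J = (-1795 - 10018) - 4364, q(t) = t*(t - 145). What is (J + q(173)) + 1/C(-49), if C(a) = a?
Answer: -555318/49 ≈ -11333.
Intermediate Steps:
q(t) = t*(-145 + t)
J = -16177 (J = -11813 - 4364 = -16177)
(J + q(173)) + 1/C(-49) = (-16177 + 173*(-145 + 173)) + 1/(-49) = (-16177 + 173*28) - 1/49 = (-16177 + 4844) - 1/49 = -11333 - 1/49 = -555318/49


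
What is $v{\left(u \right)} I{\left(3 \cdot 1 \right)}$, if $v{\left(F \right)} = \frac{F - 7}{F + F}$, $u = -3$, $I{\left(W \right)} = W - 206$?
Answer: $- \frac{1015}{3} \approx -338.33$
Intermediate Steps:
$I{\left(W \right)} = -206 + W$ ($I{\left(W \right)} = W - 206 = -206 + W$)
$v{\left(F \right)} = \frac{-7 + F}{2 F}$
$v{\left(u \right)} I{\left(3 \cdot 1 \right)} = \frac{-7 - 3}{2 \left(-3\right)} \left(-206 + 3 \cdot 1\right) = \frac{1}{2} \left(- \frac{1}{3}\right) \left(-10\right) \left(-206 + 3\right) = \frac{5}{3} \left(-203\right) = - \frac{1015}{3}$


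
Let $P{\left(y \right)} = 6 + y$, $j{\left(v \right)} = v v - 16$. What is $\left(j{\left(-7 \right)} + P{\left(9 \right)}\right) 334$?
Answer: $16032$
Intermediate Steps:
$j{\left(v \right)} = -16 + v^{2}$ ($j{\left(v \right)} = v^{2} - 16 = -16 + v^{2}$)
$\left(j{\left(-7 \right)} + P{\left(9 \right)}\right) 334 = \left(\left(-16 + \left(-7\right)^{2}\right) + \left(6 + 9\right)\right) 334 = \left(\left(-16 + 49\right) + 15\right) 334 = \left(33 + 15\right) 334 = 48 \cdot 334 = 16032$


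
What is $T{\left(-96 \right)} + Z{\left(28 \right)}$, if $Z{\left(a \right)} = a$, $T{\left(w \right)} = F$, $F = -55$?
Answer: $-27$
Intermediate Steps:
$T{\left(w \right)} = -55$
$T{\left(-96 \right)} + Z{\left(28 \right)} = -55 + 28 = -27$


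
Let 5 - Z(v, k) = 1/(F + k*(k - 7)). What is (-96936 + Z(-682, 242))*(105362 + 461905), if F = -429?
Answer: -3103451143970724/56441 ≈ -5.4986e+10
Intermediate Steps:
Z(v, k) = 5 - 1/(-429 + k*(-7 + k)) (Z(v, k) = 5 - 1/(-429 + k*(k - 7)) = 5 - 1/(-429 + k*(-7 + k)))
(-96936 + Z(-682, 242))*(105362 + 461905) = (-96936 + (2146 - 5*242**2 + 35*242)/(429 - 1*242**2 + 7*242))*(105362 + 461905) = (-96936 + (2146 - 5*58564 + 8470)/(429 - 1*58564 + 1694))*567267 = (-96936 + (2146 - 292820 + 8470)/(429 - 58564 + 1694))*567267 = (-96936 - 282204/(-56441))*567267 = (-96936 - 1/56441*(-282204))*567267 = (-96936 + 282204/56441)*567267 = -5470882572/56441*567267 = -3103451143970724/56441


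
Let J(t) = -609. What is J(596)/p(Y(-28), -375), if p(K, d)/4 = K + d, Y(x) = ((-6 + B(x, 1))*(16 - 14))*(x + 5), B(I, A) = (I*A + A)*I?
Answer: 203/46500 ≈ 0.0043656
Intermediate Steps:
B(I, A) = I*(A + A*I) (B(I, A) = (A*I + A)*I = (A + A*I)*I = I*(A + A*I))
Y(x) = (-12 + 2*x*(1 + x))*(5 + x) (Y(x) = ((-6 + 1*x*(1 + x))*(16 - 14))*(x + 5) = ((-6 + x*(1 + x))*2)*(5 + x) = (-12 + 2*x*(1 + x))*(5 + x))
p(K, d) = 4*K + 4*d (p(K, d) = 4*(K + d) = 4*K + 4*d)
J(596)/p(Y(-28), -375) = -609/(4*(-60 - 2*(-28) + 2*(-28)³ + 12*(-28)²) + 4*(-375)) = -609/(4*(-60 + 56 + 2*(-21952) + 12*784) - 1500) = -609/(4*(-60 + 56 - 43904 + 9408) - 1500) = -609/(4*(-34500) - 1500) = -609/(-138000 - 1500) = -609/(-139500) = -609*(-1/139500) = 203/46500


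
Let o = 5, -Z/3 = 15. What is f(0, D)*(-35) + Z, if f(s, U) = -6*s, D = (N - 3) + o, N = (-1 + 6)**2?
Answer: -45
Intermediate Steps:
Z = -45 (Z = -3*15 = -45)
N = 25 (N = 5**2 = 25)
D = 27 (D = (25 - 3) + 5 = 22 + 5 = 27)
f(0, D)*(-35) + Z = -6*0*(-35) - 45 = 0*(-35) - 45 = 0 - 45 = -45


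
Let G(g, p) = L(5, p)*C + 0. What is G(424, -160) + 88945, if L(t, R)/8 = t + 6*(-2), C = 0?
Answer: 88945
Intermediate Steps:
L(t, R) = -96 + 8*t (L(t, R) = 8*(t + 6*(-2)) = 8*(t - 12) = 8*(-12 + t) = -96 + 8*t)
G(g, p) = 0 (G(g, p) = (-96 + 8*5)*0 + 0 = (-96 + 40)*0 + 0 = -56*0 + 0 = 0 + 0 = 0)
G(424, -160) + 88945 = 0 + 88945 = 88945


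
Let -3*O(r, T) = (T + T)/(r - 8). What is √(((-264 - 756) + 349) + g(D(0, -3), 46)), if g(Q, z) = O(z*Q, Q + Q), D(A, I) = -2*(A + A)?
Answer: I*√671 ≈ 25.904*I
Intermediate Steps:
D(A, I) = -4*A
O(r, T) = -2*T/(3*(-8 + r)) (O(r, T) = -(T + T)/(3*(r - 8)) = -2*T/(3*(-8 + r)))
g(Q, z) = -4*Q/(-24 + 3*Q*z) (g(Q, z) = -2*(Q + Q)/(-24 + 3*(z*Q)) = -2*2*Q/(-24 + 3*(Q*z)) = -2*2*Q/(-24 + 3*Q*z) = -4*Q/(-24 + 3*Q*z))
√(((-264 - 756) + 349) + g(D(0, -3), 46)) = √(((-264 - 756) + 349) - 4*(-4*0)/(-24 + 3*(-4*0)*46)) = √((-1020 + 349) - 4*0/(-24 + 3*0*46)) = √(-671 - 4*0/(-24 + 0)) = √(-671 - 4*0/(-24)) = √(-671 - 4*0*(-1/24)) = √(-671 + 0) = √(-671) = I*√671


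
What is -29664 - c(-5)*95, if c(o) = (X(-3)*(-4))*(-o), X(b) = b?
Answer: -35364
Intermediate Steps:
c(o) = -12*o (c(o) = (-3*(-4))*(-o) = 12*(-o) = -12*o)
-29664 - c(-5)*95 = -29664 - (-12*(-5))*95 = -29664 - 60*95 = -29664 - 1*5700 = -29664 - 5700 = -35364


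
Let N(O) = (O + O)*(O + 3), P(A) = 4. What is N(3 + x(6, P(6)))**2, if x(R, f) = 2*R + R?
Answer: 1016064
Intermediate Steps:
x(R, f) = 3*R
N(O) = 2*O*(3 + O) (N(O) = (2*O)*(3 + O) = 2*O*(3 + O))
N(3 + x(6, P(6)))**2 = (2*(3 + 3*6)*(3 + (3 + 3*6)))**2 = (2*(3 + 18)*(3 + (3 + 18)))**2 = (2*21*(3 + 21))**2 = (2*21*24)**2 = 1008**2 = 1016064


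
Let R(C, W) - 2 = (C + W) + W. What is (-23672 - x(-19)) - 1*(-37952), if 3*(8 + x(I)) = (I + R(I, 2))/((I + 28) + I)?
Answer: 214304/15 ≈ 14287.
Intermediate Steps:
R(C, W) = 2 + C + 2*W (R(C, W) = 2 + ((C + W) + W) = 2 + (C + 2*W) = 2 + C + 2*W)
x(I) = -8 + (6 + 2*I)/(3*(28 + 2*I)) (x(I) = -8 + ((I + (2 + I + 2*2))/((I + 28) + I))/3 = -8 + ((I + (2 + I + 4))/((28 + I) + I))/3 = -8 + ((I + (6 + I))/(28 + 2*I))/3 = -8 + ((6 + 2*I)/(28 + 2*I))/3 = -8 + (6 + 2*I)/(3*(28 + 2*I)))
(-23672 - x(-19)) - 1*(-37952) = (-23672 - (-333 - 23*(-19))/(3*(14 - 19))) - 1*(-37952) = (-23672 - (-333 + 437)/(3*(-5))) + 37952 = (-23672 - (-1)*104/(3*5)) + 37952 = (-23672 - 1*(-104/15)) + 37952 = (-23672 + 104/15) + 37952 = -354976/15 + 37952 = 214304/15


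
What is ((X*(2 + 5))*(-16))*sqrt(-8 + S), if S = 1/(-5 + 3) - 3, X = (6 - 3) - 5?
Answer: 112*I*sqrt(46) ≈ 759.62*I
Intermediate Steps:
X = -2 (X = 3 - 5 = -2)
S = -7/2 (S = 1/(-2) - 3 = -1/2 - 3 = -7/2 ≈ -3.5000)
((X*(2 + 5))*(-16))*sqrt(-8 + S) = (-2*(2 + 5)*(-16))*sqrt(-8 - 7/2) = (-2*7*(-16))*sqrt(-23/2) = (-14*(-16))*(I*sqrt(46)/2) = 224*(I*sqrt(46)/2) = 112*I*sqrt(46)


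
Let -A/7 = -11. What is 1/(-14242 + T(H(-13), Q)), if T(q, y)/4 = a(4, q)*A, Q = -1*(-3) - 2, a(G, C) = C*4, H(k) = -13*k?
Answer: 1/193966 ≈ 5.1555e-6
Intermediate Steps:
A = 77 (A = -7*(-11) = 77)
a(G, C) = 4*C
Q = 1 (Q = 3 - 2 = 1)
T(q, y) = 1232*q (T(q, y) = 4*((4*q)*77) = 4*(308*q) = 1232*q)
1/(-14242 + T(H(-13), Q)) = 1/(-14242 + 1232*(-13*(-13))) = 1/(-14242 + 1232*169) = 1/(-14242 + 208208) = 1/193966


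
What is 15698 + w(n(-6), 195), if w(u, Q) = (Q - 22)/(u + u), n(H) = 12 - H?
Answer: 565301/36 ≈ 15703.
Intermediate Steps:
w(u, Q) = (-22 + Q)/(2*u) (w(u, Q) = (-22 + Q)/((2*u)) = (-22 + Q)*(1/(2*u)) = (-22 + Q)/(2*u))
15698 + w(n(-6), 195) = 15698 + (-22 + 195)/(2*(12 - 1*(-6))) = 15698 + (1/2)*173/(12 + 6) = 15698 + (1/2)*173/18 = 15698 + (1/2)*(1/18)*173 = 15698 + 173/36 = 565301/36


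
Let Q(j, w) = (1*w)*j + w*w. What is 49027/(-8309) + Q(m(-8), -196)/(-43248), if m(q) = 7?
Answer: -202343191/29945636 ≈ -6.7570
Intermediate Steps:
Q(j, w) = w² + j*w (Q(j, w) = w*j + w² = j*w + w² = w² + j*w)
49027/(-8309) + Q(m(-8), -196)/(-43248) = 49027/(-8309) - 196*(7 - 196)/(-43248) = 49027*(-1/8309) - 196*(-189)*(-1/43248) = -49027/8309 + 37044*(-1/43248) = -49027/8309 - 3087/3604 = -202343191/29945636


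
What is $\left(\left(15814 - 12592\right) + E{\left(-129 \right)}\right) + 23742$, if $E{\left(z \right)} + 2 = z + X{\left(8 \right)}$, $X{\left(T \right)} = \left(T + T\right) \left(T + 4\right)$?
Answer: $27025$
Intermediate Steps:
$X{\left(T \right)} = 2 T \left(4 + T\right)$
$E{\left(z \right)} = 190 + z$ ($E{\left(z \right)} = -2 + \left(z + 2 \cdot 8 \left(4 + 8\right)\right) = -2 + \left(z + 2 \cdot 8 \cdot 12\right) = -2 + \left(z + 192\right) = -2 + \left(192 + z\right) = 190 + z$)
$\left(\left(15814 - 12592\right) + E{\left(-129 \right)}\right) + 23742 = \left(\left(15814 - 12592\right) + \left(190 - 129\right)\right) + 23742 = \left(3222 + 61\right) + 23742 = 3283 + 23742 = 27025$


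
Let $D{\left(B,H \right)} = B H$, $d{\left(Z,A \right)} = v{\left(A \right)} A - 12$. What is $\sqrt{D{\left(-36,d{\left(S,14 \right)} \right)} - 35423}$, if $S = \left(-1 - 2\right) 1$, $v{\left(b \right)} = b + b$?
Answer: $i \sqrt{49103} \approx 221.59 i$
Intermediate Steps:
$v{\left(b \right)} = 2 b$
$S = -3$ ($S = \left(-3\right) 1 = -3$)
$d{\left(Z,A \right)} = -12 + 2 A^{2}$ ($d{\left(Z,A \right)} = 2 A A - 12 = 2 A^{2} - 12 = -12 + 2 A^{2}$)
$\sqrt{D{\left(-36,d{\left(S,14 \right)} \right)} - 35423} = \sqrt{- 36 \left(-12 + 2 \cdot 14^{2}\right) - 35423} = \sqrt{- 36 \left(-12 + 2 \cdot 196\right) - 35423} = \sqrt{- 36 \left(-12 + 392\right) - 35423} = \sqrt{\left(-36\right) 380 - 35423} = \sqrt{-13680 - 35423} = \sqrt{-49103} = i \sqrt{49103}$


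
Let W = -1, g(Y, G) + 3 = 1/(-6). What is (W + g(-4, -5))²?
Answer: 625/36 ≈ 17.361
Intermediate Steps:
g(Y, G) = -19/6 (g(Y, G) = -3 + 1/(-6) = -3 - ⅙ = -19/6)
(W + g(-4, -5))² = (-1 - 19/6)² = (-25/6)² = 625/36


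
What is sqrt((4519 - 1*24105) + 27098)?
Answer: 2*sqrt(1878) ≈ 86.672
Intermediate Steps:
sqrt((4519 - 1*24105) + 27098) = sqrt((4519 - 24105) + 27098) = sqrt(-19586 + 27098) = sqrt(7512) = 2*sqrt(1878)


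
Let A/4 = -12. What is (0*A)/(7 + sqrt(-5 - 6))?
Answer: 0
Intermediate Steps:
A = -48 (A = 4*(-12) = -48)
(0*A)/(7 + sqrt(-5 - 6)) = (0*(-48))/(7 + sqrt(-5 - 6)) = 0/(7 + sqrt(-11)) = 0/(7 + I*sqrt(11)) = 0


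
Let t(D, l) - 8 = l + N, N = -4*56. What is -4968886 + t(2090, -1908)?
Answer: -4971010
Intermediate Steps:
N = -224
t(D, l) = -216 + l (t(D, l) = 8 + (l - 224) = 8 + (-224 + l) = -216 + l)
-4968886 + t(2090, -1908) = -4968886 + (-216 - 1908) = -4968886 - 2124 = -4971010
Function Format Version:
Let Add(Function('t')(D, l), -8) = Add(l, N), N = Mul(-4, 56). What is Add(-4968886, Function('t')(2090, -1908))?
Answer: -4971010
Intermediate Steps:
N = -224
Function('t')(D, l) = Add(-216, l) (Function('t')(D, l) = Add(8, Add(l, -224)) = Add(8, Add(-224, l)) = Add(-216, l))
Add(-4968886, Function('t')(2090, -1908)) = Add(-4968886, Add(-216, -1908)) = Add(-4968886, -2124) = -4971010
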